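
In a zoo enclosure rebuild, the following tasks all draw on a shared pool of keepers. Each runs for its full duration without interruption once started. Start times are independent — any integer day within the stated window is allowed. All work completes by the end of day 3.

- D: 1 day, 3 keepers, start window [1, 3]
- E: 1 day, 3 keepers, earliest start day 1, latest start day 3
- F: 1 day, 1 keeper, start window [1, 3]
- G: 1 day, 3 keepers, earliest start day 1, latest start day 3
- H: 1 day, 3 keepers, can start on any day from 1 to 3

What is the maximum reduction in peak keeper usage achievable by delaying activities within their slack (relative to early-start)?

Early-start peak: d1:13  d2:0  d3:0 ⇒ 13.
Leveled (D@1, E@1, F@2, G@2, H@3): d1:6  d2:4  d3:3 ⇒ 6.
Reduction 13 − 6 = 7.

7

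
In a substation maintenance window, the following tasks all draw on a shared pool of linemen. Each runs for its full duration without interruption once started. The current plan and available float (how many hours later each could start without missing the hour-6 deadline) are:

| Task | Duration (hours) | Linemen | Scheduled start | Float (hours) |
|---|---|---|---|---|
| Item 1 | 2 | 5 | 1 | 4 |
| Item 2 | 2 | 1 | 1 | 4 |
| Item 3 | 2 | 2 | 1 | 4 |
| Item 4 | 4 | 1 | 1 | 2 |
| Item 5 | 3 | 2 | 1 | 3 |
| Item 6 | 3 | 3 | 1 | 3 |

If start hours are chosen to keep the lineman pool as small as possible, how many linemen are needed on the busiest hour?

7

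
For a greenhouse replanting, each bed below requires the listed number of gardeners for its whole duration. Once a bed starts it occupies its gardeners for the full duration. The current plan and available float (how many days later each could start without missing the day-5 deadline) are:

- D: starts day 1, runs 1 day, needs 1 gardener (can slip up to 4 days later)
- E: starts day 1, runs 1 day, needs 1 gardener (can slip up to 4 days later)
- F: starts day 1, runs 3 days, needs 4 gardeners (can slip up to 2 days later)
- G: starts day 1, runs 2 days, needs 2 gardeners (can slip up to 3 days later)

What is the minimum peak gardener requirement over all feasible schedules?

4

Early-start (D@1, E@1, F@1, G@1) gives peak 8: d1:8  d2:6  d3:4  d4:0  d5:0.
Shift F→3.
Schedule D@1, E@1, F@3, G@1: d1:4  d2:2  d3:4  d4:4  d5:4 — peak 4.
Total gardener-days = 18 over 5 days ⇒ peak ≥ ⌈18/5⌉ = 4, so 4 is optimal.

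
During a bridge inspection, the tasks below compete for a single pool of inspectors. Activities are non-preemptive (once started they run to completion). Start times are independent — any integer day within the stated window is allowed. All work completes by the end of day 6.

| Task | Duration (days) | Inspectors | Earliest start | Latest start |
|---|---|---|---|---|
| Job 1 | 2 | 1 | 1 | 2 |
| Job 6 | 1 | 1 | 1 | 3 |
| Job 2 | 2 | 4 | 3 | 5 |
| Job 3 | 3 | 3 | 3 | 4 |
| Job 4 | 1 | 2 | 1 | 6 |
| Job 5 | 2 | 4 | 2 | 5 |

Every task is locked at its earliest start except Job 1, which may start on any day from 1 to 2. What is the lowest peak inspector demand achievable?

Job 1@1: d1:4  d2:5  d3:11  d4:7  d5:3  d6:0 → peak 11
Job 1@2: d1:3  d2:5  d3:12  d4:7  d5:3  d6:0 → peak 12
Best is Job 1@1, peak 11.

11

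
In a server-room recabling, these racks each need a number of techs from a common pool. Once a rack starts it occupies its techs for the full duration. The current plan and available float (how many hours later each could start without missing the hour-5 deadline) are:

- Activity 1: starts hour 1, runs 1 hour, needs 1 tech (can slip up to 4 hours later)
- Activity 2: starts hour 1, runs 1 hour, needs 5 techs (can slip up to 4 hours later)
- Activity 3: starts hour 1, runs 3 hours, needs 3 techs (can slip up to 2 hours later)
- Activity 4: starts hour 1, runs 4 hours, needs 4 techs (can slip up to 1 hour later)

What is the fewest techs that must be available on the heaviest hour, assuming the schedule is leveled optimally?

7

Early-start (Activity 1@1, Activity 2@1, Activity 3@1, Activity 4@1) gives peak 13: h1:13  h2:7  h3:7  h4:4  h5:0.
Shift Activity 3→2, Activity 4→2.
Schedule Activity 1@1, Activity 2@1, Activity 3@2, Activity 4@2: h1:6  h2:7  h3:7  h4:7  h5:4 — peak 7.
Total tech-hours = 31 over 5 hours ⇒ peak ≥ ⌈31/5⌉ = 7, so 7 is optimal.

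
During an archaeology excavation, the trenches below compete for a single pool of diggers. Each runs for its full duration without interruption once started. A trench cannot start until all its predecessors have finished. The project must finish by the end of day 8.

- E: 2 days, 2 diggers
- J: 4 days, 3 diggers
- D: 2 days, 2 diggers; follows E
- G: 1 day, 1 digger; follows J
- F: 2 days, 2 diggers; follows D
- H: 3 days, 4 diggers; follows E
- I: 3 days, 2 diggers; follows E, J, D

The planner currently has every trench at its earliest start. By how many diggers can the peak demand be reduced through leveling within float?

1

Early-start peak: d1:5  d2:5  d3:9  d4:9  d5:9  d6:4  d7:2  d8:0 ⇒ 9.
Leveled (E@1, J@1, D@3, G@5, F@5, H@5, I@6): d1:5  d2:5  d3:5  d4:5  d5:7  d6:8  d7:6  d8:2 ⇒ 8.
Reduction 9 − 8 = 1.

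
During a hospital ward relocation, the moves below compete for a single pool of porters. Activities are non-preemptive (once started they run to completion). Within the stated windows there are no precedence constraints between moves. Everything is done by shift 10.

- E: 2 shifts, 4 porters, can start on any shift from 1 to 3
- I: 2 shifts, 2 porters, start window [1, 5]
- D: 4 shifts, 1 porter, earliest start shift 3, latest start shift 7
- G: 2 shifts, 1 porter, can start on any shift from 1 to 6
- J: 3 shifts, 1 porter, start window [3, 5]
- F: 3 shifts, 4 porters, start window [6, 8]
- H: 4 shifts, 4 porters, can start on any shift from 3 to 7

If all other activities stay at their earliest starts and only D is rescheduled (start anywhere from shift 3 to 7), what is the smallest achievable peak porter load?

D@3: s1:7  s2:7  s3:6  s4:6  s5:6  s6:9  s7:4  s8:4  s9:0  s10:0 → peak 9
D@4: s1:7  s2:7  s3:5  s4:6  s5:6  s6:9  s7:5  s8:4  s9:0  s10:0 → peak 9
D@5: s1:7  s2:7  s3:5  s4:5  s5:6  s6:9  s7:5  s8:5  s9:0  s10:0 → peak 9
D@6: s1:7  s2:7  s3:5  s4:5  s5:5  s6:9  s7:5  s8:5  s9:1  s10:0 → peak 9
D@7: s1:7  s2:7  s3:5  s4:5  s5:5  s6:8  s7:5  s8:5  s9:1  s10:1 → peak 8
Best is D@7, peak 8.

8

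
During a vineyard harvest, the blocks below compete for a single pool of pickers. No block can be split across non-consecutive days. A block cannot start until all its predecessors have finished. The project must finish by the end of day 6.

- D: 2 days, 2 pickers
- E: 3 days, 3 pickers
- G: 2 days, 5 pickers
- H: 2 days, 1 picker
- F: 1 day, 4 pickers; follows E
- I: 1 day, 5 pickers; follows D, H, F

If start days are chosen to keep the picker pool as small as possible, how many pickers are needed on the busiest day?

Early-start (D@1, E@1, G@1, H@1, F@4, I@5) gives peak 11: d1:11  d2:11  d3:3  d4:4  d5:5  d6:0.
Shift G→3, F→5, I→6.
Schedule D@1, E@1, G@3, H@1, F@5, I@6: d1:6  d2:6  d3:8  d4:5  d5:4  d6:5 — peak 8.

8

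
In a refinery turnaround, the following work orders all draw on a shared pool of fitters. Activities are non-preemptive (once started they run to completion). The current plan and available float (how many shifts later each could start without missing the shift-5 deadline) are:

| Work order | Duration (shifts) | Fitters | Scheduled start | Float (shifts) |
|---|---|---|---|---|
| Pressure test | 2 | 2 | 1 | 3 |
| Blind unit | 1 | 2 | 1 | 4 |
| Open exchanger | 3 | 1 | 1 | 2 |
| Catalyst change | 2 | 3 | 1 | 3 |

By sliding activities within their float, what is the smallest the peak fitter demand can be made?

3

Early-start (Pressure test@1, Blind unit@1, Open exchanger@1, Catalyst change@1) gives peak 8: s1:8  s2:6  s3:1  s4:0  s5:0.
Shift Blind unit→3, Catalyst change→4.
Schedule Pressure test@1, Blind unit@3, Open exchanger@1, Catalyst change@4: s1:3  s2:3  s3:3  s4:3  s5:3 — peak 3.
Total fitter-shifts = 15 over 5 shifts ⇒ peak ≥ ⌈15/5⌉ = 3, so 3 is optimal.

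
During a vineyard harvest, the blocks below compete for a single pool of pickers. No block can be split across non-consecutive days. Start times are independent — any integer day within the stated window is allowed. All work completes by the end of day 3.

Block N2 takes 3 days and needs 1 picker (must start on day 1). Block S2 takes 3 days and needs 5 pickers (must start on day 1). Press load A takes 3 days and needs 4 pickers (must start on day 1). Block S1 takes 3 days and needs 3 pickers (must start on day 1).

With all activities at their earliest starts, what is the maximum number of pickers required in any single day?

13

Early-start schedule: Block N2@1, Block S2@1, Press load A@1, Block S1@1.
Load per day: day 1: 13, day 2: 13, day 3: 13.
Peak is 13.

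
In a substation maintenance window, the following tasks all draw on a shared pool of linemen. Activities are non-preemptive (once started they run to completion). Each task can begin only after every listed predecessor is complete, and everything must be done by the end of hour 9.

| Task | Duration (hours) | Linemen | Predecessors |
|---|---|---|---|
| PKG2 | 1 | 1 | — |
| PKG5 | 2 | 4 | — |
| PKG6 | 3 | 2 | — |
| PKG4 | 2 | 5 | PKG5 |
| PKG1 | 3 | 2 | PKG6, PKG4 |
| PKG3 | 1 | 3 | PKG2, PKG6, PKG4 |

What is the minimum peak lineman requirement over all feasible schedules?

6

Early-start (PKG2@1, PKG5@1, PKG6@1, PKG4@3, PKG1@5, PKG3@5) gives peak 7: h1:7  h2:6  h3:7  h4:5  h5:5  h6:2  h7:2  h8:0  h9:0.
Shift PKG6→2, PKG4→5, PKG1→7, PKG3→7.
Schedule PKG2@1, PKG5@1, PKG6@2, PKG4@5, PKG1@7, PKG3@7: h1:5  h2:6  h3:2  h4:2  h5:5  h6:5  h7:5  h8:2  h9:2 — peak 6.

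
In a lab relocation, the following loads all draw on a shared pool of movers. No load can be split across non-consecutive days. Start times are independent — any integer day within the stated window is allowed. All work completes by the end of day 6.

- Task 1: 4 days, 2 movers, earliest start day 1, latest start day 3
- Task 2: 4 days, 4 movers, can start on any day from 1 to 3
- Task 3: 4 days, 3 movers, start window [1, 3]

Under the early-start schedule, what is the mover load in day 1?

9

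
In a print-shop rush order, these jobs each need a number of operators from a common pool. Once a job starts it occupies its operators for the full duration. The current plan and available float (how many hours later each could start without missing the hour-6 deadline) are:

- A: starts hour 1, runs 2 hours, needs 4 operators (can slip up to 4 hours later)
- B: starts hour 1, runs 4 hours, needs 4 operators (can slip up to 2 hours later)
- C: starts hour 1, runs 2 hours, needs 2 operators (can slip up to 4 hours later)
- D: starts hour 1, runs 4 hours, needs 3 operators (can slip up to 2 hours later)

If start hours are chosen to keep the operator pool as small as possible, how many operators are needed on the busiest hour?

7

Early-start (A@1, B@1, C@1, D@1) gives peak 13: h1:13  h2:13  h3:7  h4:7  h5:0  h6:0.
Shift B→3, D→3.
Schedule A@1, B@3, C@1, D@3: h1:6  h2:6  h3:7  h4:7  h5:7  h6:7 — peak 7.
Total operator-hours = 40 over 6 hours ⇒ peak ≥ ⌈40/6⌉ = 7, so 7 is optimal.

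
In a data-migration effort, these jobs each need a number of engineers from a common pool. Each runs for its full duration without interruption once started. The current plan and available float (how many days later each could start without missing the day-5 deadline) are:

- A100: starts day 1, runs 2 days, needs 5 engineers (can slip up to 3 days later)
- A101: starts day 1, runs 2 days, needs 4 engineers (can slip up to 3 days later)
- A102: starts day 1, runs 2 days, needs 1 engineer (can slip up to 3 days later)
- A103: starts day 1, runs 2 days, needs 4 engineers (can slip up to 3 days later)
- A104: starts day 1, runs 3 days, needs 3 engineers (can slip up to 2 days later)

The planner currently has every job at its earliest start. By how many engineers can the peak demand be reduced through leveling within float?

8

Early-start peak: d1:17  d2:17  d3:3  d4:0  d5:0 ⇒ 17.
Leveled (A100@1, A101@1, A102@3, A103@3, A104@3): d1:9  d2:9  d3:8  d4:8  d5:3 ⇒ 9.
Reduction 17 − 9 = 8.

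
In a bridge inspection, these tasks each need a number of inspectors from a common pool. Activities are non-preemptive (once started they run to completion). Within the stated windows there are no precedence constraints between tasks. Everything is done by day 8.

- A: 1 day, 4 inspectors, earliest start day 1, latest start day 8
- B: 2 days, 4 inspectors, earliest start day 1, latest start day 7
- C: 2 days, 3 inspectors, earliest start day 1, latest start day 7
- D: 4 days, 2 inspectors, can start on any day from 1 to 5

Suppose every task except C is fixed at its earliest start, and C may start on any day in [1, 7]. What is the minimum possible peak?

10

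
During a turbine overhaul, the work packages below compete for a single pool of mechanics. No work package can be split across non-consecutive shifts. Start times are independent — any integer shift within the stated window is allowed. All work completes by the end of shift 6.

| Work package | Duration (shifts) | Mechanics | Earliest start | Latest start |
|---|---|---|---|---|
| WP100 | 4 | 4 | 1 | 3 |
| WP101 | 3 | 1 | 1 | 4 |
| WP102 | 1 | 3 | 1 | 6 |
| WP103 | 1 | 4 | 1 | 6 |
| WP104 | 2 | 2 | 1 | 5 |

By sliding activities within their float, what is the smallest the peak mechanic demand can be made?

Early-start (WP100@1, WP101@1, WP102@1, WP103@1, WP104@1) gives peak 14: s1:14  s2:7  s3:5  s4:4  s5:0  s6:0.
Shift WP102→5, WP103→6, WP104→4.
Schedule WP100@1, WP101@1, WP102@5, WP103@6, WP104@4: s1:5  s2:5  s3:5  s4:6  s5:5  s6:4 — peak 6.

6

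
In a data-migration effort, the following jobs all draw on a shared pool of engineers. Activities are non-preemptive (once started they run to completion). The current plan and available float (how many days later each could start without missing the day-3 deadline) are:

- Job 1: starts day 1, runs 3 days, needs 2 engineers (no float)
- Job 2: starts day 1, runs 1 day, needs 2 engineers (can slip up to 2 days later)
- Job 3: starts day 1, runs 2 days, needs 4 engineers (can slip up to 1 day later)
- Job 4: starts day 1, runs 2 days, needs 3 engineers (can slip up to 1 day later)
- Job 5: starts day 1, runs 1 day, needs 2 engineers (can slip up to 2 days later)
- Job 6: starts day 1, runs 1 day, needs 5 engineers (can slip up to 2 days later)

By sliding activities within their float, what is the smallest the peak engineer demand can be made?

10

Early-start (Job 1@1, Job 2@1, Job 3@1, Job 4@1, Job 5@1, Job 6@1) gives peak 18: d1:18  d2:9  d3:2.
Shift Job 4→2, Job 6→3.
Schedule Job 1@1, Job 2@1, Job 3@1, Job 4@2, Job 5@1, Job 6@3: d1:10  d2:9  d3:10 — peak 10.
Total engineer-days = 29 over 3 days ⇒ peak ≥ ⌈29/3⌉ = 10, so 10 is optimal.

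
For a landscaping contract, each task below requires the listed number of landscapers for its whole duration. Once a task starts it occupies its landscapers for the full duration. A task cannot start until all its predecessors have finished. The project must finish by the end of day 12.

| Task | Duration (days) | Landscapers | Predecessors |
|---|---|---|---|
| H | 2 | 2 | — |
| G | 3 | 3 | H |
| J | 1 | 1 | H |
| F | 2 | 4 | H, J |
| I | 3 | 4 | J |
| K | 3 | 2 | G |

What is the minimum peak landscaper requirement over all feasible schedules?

6

Early-start (H@1, G@3, J@3, F@4, I@4, K@6) gives peak 11: d1:2  d2:2  d3:4  d4:11  d5:11  d6:6  d7:2  d8:2  d9:0  d10:0  d11:0  d12:0.
Shift F→6, I→8.
Schedule H@1, G@3, J@3, F@6, I@8, K@6: d1:2  d2:2  d3:4  d4:3  d5:3  d6:6  d7:6  d8:6  d9:4  d10:4  d11:0  d12:0 — peak 6.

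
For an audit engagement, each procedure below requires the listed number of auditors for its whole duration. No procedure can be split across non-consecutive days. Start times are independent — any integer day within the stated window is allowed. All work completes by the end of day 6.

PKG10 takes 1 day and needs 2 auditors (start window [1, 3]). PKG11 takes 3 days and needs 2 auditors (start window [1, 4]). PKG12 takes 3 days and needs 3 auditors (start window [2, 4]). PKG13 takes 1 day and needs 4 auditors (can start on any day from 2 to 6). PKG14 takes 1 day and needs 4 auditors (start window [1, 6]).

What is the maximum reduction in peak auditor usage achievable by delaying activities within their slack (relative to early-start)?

Early-start peak: d1:8  d2:9  d3:5  d4:3  d5:0  d6:0 ⇒ 9.
Leveled (PKG10@1, PKG11@1, PKG12@2, PKG13@5, PKG14@6): d1:4  d2:5  d3:5  d4:3  d5:4  d6:4 ⇒ 5.
Reduction 9 − 5 = 4.

4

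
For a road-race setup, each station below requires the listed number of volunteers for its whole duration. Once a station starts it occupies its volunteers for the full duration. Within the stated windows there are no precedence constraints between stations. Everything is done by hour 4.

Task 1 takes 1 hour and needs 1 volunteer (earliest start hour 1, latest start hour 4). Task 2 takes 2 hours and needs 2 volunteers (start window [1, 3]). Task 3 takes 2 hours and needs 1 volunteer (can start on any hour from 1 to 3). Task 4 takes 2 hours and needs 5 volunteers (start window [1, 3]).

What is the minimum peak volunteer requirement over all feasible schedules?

5

Early-start (Task 1@1, Task 2@1, Task 3@1, Task 4@1) gives peak 9: h1:9  h2:8  h3:0  h4:0.
Shift Task 4→3.
Schedule Task 1@1, Task 2@1, Task 3@1, Task 4@3: h1:4  h2:3  h3:5  h4:5 — peak 5.
Total volunteer-hours = 17 over 4 hours ⇒ peak ≥ ⌈17/4⌉ = 5, so 5 is optimal.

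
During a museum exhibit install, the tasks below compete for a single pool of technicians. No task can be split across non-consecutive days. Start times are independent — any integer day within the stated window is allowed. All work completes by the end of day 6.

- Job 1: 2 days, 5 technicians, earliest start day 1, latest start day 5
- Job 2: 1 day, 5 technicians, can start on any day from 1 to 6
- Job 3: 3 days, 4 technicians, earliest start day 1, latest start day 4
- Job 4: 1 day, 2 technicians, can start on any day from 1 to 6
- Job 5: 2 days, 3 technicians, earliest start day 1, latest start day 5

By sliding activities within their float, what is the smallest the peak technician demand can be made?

7

Early-start (Job 1@1, Job 2@1, Job 3@1, Job 4@1, Job 5@1) gives peak 19: d1:19  d2:12  d3:4  d4:0  d5:0  d6:0.
Shift Job 2→3, Job 3→4, Job 5→4.
Schedule Job 1@1, Job 2@3, Job 3@4, Job 4@1, Job 5@4: d1:7  d2:5  d3:5  d4:7  d5:7  d6:4 — peak 7.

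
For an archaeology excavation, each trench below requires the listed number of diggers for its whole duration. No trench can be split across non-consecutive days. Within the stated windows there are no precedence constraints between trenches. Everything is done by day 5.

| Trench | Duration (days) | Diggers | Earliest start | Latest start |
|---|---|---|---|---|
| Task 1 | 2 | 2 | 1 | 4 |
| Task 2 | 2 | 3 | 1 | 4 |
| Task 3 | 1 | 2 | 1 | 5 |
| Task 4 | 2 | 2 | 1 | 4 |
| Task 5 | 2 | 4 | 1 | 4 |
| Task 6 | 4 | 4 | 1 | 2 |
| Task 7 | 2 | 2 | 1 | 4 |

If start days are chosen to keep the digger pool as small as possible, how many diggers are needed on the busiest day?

Early-start (Task 1@1, Task 2@1, Task 3@1, Task 4@1, Task 5@1, Task 6@1, Task 7@1) gives peak 19: d1:19  d2:17  d3:4  d4:4  d5:0.
Shift Task 5→3, Task 6→2, Task 7→3.
Schedule Task 1@1, Task 2@1, Task 3@1, Task 4@1, Task 5@3, Task 6@2, Task 7@3: d1:9  d2:11  d3:10  d4:10  d5:4 — peak 11.

11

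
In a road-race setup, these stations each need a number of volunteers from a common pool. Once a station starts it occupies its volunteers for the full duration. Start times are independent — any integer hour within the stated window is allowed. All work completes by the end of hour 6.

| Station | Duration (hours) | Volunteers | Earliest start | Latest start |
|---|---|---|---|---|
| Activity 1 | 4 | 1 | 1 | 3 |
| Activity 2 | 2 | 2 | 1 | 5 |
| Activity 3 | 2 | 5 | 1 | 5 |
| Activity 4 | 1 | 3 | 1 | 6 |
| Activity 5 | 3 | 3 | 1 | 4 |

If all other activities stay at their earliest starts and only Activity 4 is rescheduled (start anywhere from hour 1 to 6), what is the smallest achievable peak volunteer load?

11

Activity 4@1: h1:14  h2:11  h3:4  h4:1  h5:0  h6:0 → peak 14
Activity 4@2: h1:11  h2:14  h3:4  h4:1  h5:0  h6:0 → peak 14
Activity 4@3: h1:11  h2:11  h3:7  h4:1  h5:0  h6:0 → peak 11
Activity 4@4: h1:11  h2:11  h3:4  h4:4  h5:0  h6:0 → peak 11
Activity 4@5: h1:11  h2:11  h3:4  h4:1  h5:3  h6:0 → peak 11
Activity 4@6: h1:11  h2:11  h3:4  h4:1  h5:0  h6:3 → peak 11
Best is Activity 4@3, peak 11.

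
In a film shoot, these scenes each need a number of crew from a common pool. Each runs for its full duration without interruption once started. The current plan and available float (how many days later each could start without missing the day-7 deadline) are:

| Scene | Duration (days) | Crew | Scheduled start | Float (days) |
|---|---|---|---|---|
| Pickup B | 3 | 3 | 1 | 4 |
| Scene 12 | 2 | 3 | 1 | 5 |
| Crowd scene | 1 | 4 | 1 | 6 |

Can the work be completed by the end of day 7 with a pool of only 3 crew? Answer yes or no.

The minimum achievable peak is 4; 3 < 4, so no feasible schedule stays within the cap.

no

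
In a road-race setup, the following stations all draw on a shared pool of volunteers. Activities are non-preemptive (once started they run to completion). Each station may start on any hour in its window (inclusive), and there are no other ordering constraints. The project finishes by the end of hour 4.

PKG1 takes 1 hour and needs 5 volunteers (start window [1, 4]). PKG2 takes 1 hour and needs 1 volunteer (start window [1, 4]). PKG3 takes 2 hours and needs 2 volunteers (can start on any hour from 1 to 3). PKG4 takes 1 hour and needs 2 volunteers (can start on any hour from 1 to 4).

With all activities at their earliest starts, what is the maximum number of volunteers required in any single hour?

10

Early-start schedule: PKG1@1, PKG2@1, PKG3@1, PKG4@1.
Load per hour: hour 1: 10, hour 2: 2, hour 3: 0, hour 4: 0.
Peak is 10.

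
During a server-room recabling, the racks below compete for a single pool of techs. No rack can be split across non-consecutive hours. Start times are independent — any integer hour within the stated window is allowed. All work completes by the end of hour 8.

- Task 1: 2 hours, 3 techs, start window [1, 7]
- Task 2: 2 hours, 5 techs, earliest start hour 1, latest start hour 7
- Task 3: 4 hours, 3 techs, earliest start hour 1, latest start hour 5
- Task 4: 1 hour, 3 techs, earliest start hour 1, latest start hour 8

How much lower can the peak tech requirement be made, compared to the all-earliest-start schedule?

Early-start peak: h1:14  h2:11  h3:3  h4:3  h5:0  h6:0  h7:0  h8:0 ⇒ 14.
Leveled (Task 1@1, Task 2@3, Task 3@5, Task 4@1): h1:6  h2:3  h3:5  h4:5  h5:3  h6:3  h7:3  h8:3 ⇒ 6.
Reduction 14 − 6 = 8.

8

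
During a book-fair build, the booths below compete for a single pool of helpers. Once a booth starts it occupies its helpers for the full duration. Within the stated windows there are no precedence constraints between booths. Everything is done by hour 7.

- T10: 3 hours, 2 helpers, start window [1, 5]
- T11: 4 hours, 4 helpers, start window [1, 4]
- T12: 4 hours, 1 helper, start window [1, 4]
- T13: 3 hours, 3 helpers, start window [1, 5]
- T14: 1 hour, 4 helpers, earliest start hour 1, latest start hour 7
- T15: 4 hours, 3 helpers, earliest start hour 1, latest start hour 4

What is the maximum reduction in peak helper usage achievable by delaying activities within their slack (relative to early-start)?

8

Early-start peak: h1:17  h2:13  h3:13  h4:8  h5:0  h6:0  h7:0 ⇒ 17.
Leveled (T10@1, T11@1, T12@4, T13@1, T14@5, T15@4): h1:9  h2:9  h3:9  h4:8  h5:8  h6:4  h7:4 ⇒ 9.
Reduction 17 − 9 = 8.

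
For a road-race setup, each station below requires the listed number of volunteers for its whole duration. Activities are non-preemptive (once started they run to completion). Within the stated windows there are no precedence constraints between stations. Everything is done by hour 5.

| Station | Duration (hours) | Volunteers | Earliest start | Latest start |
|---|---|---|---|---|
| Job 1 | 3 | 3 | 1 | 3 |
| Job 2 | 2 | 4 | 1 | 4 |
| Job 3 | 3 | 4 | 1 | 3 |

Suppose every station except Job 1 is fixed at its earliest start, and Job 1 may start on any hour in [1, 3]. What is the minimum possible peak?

Job 1@1: h1:11  h2:11  h3:7  h4:0  h5:0 → peak 11
Job 1@2: h1:8  h2:11  h3:7  h4:3  h5:0 → peak 11
Job 1@3: h1:8  h2:8  h3:7  h4:3  h5:3 → peak 8
Best is Job 1@3, peak 8.

8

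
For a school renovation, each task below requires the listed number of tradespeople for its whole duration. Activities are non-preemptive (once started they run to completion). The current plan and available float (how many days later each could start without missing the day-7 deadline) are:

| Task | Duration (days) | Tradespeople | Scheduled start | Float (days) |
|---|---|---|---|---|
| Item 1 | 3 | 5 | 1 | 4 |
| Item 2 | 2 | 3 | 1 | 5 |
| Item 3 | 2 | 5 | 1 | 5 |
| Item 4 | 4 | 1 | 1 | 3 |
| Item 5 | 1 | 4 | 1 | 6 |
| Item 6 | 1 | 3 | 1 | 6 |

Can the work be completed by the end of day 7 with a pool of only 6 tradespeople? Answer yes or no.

The minimum achievable peak is 7; 6 < 7, so no feasible schedule stays within the cap.

no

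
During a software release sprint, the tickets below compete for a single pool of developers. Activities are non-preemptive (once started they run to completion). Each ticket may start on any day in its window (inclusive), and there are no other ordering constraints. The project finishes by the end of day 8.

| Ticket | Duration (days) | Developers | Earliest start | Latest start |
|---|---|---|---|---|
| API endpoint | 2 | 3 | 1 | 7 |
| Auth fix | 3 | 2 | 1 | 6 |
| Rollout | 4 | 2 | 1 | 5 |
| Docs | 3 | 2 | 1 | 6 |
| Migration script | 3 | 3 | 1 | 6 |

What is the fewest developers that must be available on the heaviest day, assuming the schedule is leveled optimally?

5

Early-start (API endpoint@1, Auth fix@1, Rollout@1, Docs@1, Migration script@1) gives peak 12: d1:12  d2:12  d3:9  d4:2  d5:0  d6:0  d7:0  d8:0.
Shift Rollout→4, Docs→3, Migration script→6.
Schedule API endpoint@1, Auth fix@1, Rollout@4, Docs@3, Migration script@6: d1:5  d2:5  d3:4  d4:4  d5:4  d6:5  d7:5  d8:3 — peak 5.
Total developer-days = 35 over 8 days ⇒ peak ≥ ⌈35/8⌉ = 5, so 5 is optimal.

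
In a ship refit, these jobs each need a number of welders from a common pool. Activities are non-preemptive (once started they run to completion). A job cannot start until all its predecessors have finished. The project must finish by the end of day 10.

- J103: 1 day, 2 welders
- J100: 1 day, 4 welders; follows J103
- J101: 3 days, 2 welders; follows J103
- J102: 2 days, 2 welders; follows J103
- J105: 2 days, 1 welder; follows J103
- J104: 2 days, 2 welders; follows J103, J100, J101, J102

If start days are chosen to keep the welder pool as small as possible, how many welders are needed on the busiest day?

Early-start (J103@1, J100@2, J101@2, J102@2, J105@2, J104@5) gives peak 9: d1:2  d2:9  d3:5  d4:2  d5:2  d6:2  d7:0  d8:0  d9:0  d10:0.
Shift J101→3, J102→3, J105→5, J104→6.
Schedule J103@1, J100@2, J101@3, J102@3, J105@5, J104@6: d1:2  d2:4  d3:4  d4:4  d5:3  d6:3  d7:2  d8:0  d9:0  d10:0 — peak 4.

4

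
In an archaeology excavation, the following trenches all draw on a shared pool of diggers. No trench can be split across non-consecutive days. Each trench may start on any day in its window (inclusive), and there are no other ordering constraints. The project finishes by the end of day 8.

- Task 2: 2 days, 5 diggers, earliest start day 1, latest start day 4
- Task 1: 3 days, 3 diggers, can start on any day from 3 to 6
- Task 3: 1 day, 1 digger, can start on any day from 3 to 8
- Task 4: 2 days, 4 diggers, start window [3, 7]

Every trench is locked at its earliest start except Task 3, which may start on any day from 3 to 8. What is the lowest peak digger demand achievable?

Task 3@3: d1:5  d2:5  d3:8  d4:7  d5:3  d6:0  d7:0  d8:0 → peak 8
Task 3@4: d1:5  d2:5  d3:7  d4:8  d5:3  d6:0  d7:0  d8:0 → peak 8
Task 3@5: d1:5  d2:5  d3:7  d4:7  d5:4  d6:0  d7:0  d8:0 → peak 7
Task 3@6: d1:5  d2:5  d3:7  d4:7  d5:3  d6:1  d7:0  d8:0 → peak 7
Task 3@7: d1:5  d2:5  d3:7  d4:7  d5:3  d6:0  d7:1  d8:0 → peak 7
Task 3@8: d1:5  d2:5  d3:7  d4:7  d5:3  d6:0  d7:0  d8:1 → peak 7
Best is Task 3@5, peak 7.

7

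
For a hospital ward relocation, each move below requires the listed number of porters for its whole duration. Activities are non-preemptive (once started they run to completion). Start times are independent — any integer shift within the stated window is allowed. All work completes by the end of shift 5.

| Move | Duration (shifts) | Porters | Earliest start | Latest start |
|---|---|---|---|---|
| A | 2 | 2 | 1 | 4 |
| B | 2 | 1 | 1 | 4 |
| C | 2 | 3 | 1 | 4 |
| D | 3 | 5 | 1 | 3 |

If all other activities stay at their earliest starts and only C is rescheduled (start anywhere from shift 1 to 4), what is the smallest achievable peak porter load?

8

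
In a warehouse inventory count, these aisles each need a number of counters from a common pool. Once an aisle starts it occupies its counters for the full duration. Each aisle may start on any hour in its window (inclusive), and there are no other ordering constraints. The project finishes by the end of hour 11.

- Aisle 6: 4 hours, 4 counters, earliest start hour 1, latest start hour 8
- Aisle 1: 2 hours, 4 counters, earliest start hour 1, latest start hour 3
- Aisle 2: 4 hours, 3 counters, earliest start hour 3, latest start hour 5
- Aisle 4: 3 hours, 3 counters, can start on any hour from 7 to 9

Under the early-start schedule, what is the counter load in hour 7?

At early start, hour 7 has: Aisle 4.
Demand: 3 = 3.

3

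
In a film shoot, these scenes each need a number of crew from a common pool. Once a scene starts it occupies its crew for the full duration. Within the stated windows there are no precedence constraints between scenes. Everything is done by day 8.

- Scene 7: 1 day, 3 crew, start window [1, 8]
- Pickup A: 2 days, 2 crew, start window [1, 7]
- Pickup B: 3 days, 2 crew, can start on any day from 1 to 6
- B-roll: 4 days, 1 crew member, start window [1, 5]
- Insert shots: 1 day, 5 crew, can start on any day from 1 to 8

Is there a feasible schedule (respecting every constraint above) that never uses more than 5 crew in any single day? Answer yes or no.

yes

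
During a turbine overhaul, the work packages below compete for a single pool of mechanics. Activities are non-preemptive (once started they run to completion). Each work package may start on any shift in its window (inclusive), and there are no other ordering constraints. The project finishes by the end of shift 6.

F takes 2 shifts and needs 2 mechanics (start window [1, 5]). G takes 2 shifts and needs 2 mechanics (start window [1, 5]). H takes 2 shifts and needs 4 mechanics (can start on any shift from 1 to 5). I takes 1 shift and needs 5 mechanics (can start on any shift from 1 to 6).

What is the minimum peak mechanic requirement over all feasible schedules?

5

Early-start (F@1, G@1, H@1, I@1) gives peak 13: s1:13  s2:8  s3:0  s4:0  s5:0  s6:0.
Shift H→3, I→5.
Schedule F@1, G@1, H@3, I@5: s1:4  s2:4  s3:4  s4:4  s5:5  s6:0 — peak 5.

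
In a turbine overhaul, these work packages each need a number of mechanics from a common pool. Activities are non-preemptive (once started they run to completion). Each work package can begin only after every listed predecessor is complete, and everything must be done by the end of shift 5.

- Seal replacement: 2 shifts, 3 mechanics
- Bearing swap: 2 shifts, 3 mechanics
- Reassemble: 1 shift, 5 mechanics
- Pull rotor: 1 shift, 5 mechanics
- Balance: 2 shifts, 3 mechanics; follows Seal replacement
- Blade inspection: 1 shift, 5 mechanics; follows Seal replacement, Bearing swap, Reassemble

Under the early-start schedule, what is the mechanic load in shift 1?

16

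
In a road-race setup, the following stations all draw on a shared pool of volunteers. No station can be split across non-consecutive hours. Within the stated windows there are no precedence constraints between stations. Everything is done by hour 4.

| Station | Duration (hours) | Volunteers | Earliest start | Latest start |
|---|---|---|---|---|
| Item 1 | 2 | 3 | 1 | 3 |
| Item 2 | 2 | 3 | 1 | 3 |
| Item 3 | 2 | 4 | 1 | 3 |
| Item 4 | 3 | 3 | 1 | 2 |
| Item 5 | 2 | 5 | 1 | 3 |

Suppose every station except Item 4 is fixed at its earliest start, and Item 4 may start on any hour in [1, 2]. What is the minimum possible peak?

Item 4@1: h1:18  h2:18  h3:3  h4:0 → peak 18
Item 4@2: h1:15  h2:18  h3:3  h4:3 → peak 18
Best is Item 4@1, peak 18.

18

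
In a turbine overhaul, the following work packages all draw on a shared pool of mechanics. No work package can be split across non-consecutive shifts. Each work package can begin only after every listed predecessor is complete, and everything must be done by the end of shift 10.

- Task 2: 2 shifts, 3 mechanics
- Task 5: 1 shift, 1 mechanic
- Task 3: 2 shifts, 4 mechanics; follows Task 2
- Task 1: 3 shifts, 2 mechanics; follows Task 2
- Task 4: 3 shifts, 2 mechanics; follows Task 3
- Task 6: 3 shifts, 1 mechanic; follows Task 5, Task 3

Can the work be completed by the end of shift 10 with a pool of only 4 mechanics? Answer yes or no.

Schedule Task 2@1, Task 5@1, Task 3@3, Task 1@5, Task 4@5, Task 6@8: s1:4  s2:3  s3:4  s4:4  s5:4  s6:4  s7:4  s8:1  s9:1  s10:1 — peak 4 ≤ 4.

yes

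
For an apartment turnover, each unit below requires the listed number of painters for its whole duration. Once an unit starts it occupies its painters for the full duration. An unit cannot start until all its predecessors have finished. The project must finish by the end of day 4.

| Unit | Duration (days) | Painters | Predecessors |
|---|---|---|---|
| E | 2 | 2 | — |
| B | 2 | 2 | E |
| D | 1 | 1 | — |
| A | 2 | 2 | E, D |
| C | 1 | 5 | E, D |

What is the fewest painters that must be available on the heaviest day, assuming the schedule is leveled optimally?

9

Schedule E@1, B@3, D@1, A@3, C@3: d1:3  d2:2  d3:9  d4:4 — peak 9.
No arrangement of the 4 feasible schedules does better.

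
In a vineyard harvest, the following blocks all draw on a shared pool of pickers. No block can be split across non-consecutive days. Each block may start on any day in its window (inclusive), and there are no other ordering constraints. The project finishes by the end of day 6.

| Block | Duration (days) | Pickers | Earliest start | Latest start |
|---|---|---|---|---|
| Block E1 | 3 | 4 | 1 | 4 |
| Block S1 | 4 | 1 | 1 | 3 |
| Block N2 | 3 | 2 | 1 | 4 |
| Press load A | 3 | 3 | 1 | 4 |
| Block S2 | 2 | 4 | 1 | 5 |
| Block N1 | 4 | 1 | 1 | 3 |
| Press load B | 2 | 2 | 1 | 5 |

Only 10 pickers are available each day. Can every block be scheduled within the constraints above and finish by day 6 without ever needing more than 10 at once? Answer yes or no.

yes

Schedule Block E1@1, Block S1@1, Block N2@1, Press load A@4, Block S2@4, Block N1@1, Press load B@5: d1:8  d2:8  d3:8  d4:9  d5:9  d6:5 — peak 9 ≤ 10.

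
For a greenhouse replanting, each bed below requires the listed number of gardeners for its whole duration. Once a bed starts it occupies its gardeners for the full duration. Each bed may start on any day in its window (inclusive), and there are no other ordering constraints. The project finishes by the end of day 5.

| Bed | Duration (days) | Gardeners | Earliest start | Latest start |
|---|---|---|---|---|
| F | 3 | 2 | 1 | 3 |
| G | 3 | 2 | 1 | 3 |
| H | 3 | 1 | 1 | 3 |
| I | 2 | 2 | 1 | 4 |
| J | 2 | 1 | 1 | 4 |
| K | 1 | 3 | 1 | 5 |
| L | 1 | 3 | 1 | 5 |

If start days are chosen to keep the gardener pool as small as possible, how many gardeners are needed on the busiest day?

6

Early-start (F@1, G@1, H@1, I@1, J@1, K@1, L@1) gives peak 14: d1:14  d2:8  d3:5  d4:0  d5:0.
Shift I→4, K→4, L→5.
Schedule F@1, G@1, H@1, I@4, J@1, K@4, L@5: d1:6  d2:6  d3:5  d4:5  d5:5 — peak 6.
Total gardener-days = 27 over 5 days ⇒ peak ≥ ⌈27/5⌉ = 6, so 6 is optimal.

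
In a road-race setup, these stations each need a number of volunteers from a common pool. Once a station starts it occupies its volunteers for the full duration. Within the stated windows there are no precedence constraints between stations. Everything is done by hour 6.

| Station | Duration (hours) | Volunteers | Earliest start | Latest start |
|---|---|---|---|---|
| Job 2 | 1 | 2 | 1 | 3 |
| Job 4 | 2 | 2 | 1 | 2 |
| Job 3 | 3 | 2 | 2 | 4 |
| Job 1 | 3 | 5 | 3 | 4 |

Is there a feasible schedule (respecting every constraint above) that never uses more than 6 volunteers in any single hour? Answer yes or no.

The minimum achievable peak is 7; 6 < 7, so no feasible schedule stays within the cap.

no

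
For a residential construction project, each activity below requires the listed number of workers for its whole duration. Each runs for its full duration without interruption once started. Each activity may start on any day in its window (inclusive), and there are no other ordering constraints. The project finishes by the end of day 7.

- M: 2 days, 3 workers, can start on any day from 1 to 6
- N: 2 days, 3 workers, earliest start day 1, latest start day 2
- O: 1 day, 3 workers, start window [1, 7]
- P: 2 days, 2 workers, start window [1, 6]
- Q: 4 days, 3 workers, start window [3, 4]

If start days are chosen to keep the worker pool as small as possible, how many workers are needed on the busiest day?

6

Early-start (M@1, N@1, O@1, P@1, Q@3) gives peak 11: d1:11  d2:8  d3:3  d4:3  d5:3  d6:3  d7:0.
Shift O→3, P→3, Q→4.
Schedule M@1, N@1, O@3, P@3, Q@4: d1:6  d2:6  d3:5  d4:5  d5:3  d6:3  d7:3 — peak 6.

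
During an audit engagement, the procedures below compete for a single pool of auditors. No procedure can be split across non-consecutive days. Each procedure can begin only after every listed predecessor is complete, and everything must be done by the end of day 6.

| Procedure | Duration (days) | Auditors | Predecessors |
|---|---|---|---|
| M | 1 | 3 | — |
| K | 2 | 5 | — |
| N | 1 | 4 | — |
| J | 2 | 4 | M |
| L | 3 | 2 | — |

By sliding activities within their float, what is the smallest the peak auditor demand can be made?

6

Early-start (M@1, K@1, N@1, J@2, L@1) gives peak 14: d1:14  d2:11  d3:6  d4:0  d5:0  d6:0.
Shift K→2, N→4, J→5, L→4.
Schedule M@1, K@2, N@4, J@5, L@4: d1:3  d2:5  d3:5  d4:6  d5:6  d6:6 — peak 6.
Total auditor-days = 31 over 6 days ⇒ peak ≥ ⌈31/6⌉ = 6, so 6 is optimal.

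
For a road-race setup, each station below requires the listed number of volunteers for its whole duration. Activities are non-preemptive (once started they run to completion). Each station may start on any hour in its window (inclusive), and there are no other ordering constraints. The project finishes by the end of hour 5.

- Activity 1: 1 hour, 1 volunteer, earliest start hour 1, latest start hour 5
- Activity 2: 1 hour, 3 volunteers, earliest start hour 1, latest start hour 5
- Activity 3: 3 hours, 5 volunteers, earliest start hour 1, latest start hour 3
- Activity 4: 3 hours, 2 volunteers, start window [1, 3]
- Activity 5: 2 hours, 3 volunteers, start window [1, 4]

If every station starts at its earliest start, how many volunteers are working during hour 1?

14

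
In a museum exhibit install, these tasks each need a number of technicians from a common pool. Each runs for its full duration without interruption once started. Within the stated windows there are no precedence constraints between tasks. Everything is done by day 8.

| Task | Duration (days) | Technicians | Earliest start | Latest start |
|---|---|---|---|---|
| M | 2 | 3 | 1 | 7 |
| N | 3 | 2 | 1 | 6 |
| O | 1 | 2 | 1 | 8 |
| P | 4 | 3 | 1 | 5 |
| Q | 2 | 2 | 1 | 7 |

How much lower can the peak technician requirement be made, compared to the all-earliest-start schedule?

Early-start peak: d1:12  d2:10  d3:5  d4:3  d5:0  d6:0  d7:0  d8:0 ⇒ 12.
Leveled (M@1, N@1, O@3, P@4, Q@4): d1:5  d2:5  d3:4  d4:5  d5:5  d6:3  d7:3  d8:0 ⇒ 5.
Reduction 12 − 5 = 7.

7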